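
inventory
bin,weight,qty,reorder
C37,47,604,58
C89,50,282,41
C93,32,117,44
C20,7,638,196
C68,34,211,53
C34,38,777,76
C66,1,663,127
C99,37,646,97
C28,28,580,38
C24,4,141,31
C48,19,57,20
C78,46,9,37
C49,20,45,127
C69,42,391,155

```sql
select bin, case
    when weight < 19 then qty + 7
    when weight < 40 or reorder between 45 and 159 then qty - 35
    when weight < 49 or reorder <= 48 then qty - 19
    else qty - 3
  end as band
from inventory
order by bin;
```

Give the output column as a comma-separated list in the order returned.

bin=C20: weight < 19 → 645
bin=C24: weight < 19 → 148
bin=C28: weight < 40 or reorder between 45 and 159 → 545
bin=C34: weight < 40 or reorder between 45 and 159 → 742
bin=C37: weight < 40 or reorder between 45 and 159 → 569
bin=C48: weight < 40 or reorder between 45 and 159 → 22
bin=C49: weight < 40 or reorder between 45 and 159 → 10
bin=C66: weight < 19 → 670
bin=C68: weight < 40 or reorder between 45 and 159 → 176
bin=C69: weight < 40 or reorder between 45 and 159 → 356
bin=C78: weight < 49 or reorder <= 48 → -10
bin=C89: weight < 49 or reorder <= 48 → 263
bin=C93: weight < 40 or reorder between 45 and 159 → 82
bin=C99: weight < 40 or reorder between 45 and 159 → 611

645, 148, 545, 742, 569, 22, 10, 670, 176, 356, -10, 263, 82, 611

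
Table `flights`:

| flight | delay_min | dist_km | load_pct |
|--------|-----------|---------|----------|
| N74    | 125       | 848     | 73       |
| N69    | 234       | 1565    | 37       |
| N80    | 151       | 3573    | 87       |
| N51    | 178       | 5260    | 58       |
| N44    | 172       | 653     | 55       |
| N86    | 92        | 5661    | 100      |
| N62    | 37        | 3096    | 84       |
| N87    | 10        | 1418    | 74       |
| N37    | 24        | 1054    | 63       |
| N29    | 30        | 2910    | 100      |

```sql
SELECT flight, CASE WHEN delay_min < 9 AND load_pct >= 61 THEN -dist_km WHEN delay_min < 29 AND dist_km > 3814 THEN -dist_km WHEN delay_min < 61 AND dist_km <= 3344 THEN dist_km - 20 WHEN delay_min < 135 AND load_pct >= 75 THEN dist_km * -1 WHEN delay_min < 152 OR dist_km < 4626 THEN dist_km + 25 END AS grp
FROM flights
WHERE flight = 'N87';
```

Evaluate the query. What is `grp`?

flight = N87: delay_min=10, dist_km=1418, load_pct=74.
delay_min < 9 AND load_pct >= 61 → false
delay_min < 29 AND dist_km > 3814 → false
delay_min < 61 AND dist_km <= 3344 → true → 1398

1398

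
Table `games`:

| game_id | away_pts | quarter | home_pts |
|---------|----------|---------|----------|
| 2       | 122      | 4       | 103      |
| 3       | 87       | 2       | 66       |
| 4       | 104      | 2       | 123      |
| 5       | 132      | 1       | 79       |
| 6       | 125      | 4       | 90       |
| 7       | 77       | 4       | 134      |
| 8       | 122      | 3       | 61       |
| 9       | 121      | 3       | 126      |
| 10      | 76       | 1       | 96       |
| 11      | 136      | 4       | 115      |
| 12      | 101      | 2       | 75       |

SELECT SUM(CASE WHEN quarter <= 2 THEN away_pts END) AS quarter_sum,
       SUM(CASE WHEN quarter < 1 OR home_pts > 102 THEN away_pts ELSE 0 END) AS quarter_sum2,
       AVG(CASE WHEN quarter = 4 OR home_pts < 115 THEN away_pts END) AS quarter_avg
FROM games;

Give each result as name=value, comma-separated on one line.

[quarter_sum: quarter <= 2]
game_id=2: ✗
game_id=3: ✓ → 87
game_id=4: ✓ → 104
game_id=5: ✓ → 132
game_id=6: ✗
game_id=7: ✗
game_id=8: ✗
game_id=9: ✗
game_id=10: ✓ → 76
game_id=11: ✗
game_id=12: ✓ → 101
quarter_sum = 87 + 104 + 132 + 76 + 101 = 500
—
[quarter_sum2: quarter < 1 OR home_pts > 102]
game_id=2: ✓ → 122
game_id=3: ✗
game_id=4: ✓ → 104
game_id=5: ✗
game_id=6: ✗
game_id=7: ✓ → 77
game_id=8: ✗
game_id=9: ✓ → 121
game_id=10: ✗
game_id=11: ✓ → 136
game_id=12: ✗
quarter_sum2 = 122 + 104 + 77 + 121 + 136 = 560
—
[quarter_avg: quarter = 4 OR home_pts < 115]
game_id=2: ✓ → 122
game_id=3: ✓ → 87
game_id=4: ✗
game_id=5: ✓ → 132
game_id=6: ✓ → 125
game_id=7: ✓ → 77
game_id=8: ✓ → 122
game_id=9: ✗
game_id=10: ✓ → 76
game_id=11: ✓ → 136
game_id=12: ✓ → 101
quarter_avg = (122 + 87 + 132 + 125 + 77 + 122 + 76 + 136 + 101) / 9 = 108.6666666667

quarter_sum=500, quarter_sum2=560, quarter_avg=108.6666666667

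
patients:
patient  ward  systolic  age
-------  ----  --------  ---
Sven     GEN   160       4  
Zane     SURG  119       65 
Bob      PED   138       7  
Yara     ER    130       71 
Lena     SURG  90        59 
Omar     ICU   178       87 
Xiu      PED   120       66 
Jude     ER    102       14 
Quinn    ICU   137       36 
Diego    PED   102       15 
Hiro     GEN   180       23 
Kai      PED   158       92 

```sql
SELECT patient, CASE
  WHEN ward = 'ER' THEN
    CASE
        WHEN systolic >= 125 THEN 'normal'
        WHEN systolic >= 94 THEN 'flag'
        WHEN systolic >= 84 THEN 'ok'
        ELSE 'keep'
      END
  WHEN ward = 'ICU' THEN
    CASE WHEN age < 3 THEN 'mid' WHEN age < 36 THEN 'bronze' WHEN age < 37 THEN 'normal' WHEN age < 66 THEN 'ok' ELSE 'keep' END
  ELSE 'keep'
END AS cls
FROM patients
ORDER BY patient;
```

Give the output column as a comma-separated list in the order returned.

keep, keep, keep, flag, keep, keep, keep, normal, keep, keep, normal, keep

patient=Bob: ward='PED' → outer ELSE → keep
patient=Diego: ward='PED' → outer ELSE → keep
patient=Hiro: ward='GEN' → outer ELSE → keep
patient=Jude: ward='ER' → inner[systolic >= 94] → flag
patient=Kai: ward='PED' → outer ELSE → keep
patient=Lena: ward='SURG' → outer ELSE → keep
patient=Omar: ward='ICU' → inner[ELSE] → keep
patient=Quinn: ward='ICU' → inner[age < 37] → normal
patient=Sven: ward='GEN' → outer ELSE → keep
patient=Xiu: ward='PED' → outer ELSE → keep
patient=Yara: ward='ER' → inner[systolic >= 125] → normal
patient=Zane: ward='SURG' → outer ELSE → keep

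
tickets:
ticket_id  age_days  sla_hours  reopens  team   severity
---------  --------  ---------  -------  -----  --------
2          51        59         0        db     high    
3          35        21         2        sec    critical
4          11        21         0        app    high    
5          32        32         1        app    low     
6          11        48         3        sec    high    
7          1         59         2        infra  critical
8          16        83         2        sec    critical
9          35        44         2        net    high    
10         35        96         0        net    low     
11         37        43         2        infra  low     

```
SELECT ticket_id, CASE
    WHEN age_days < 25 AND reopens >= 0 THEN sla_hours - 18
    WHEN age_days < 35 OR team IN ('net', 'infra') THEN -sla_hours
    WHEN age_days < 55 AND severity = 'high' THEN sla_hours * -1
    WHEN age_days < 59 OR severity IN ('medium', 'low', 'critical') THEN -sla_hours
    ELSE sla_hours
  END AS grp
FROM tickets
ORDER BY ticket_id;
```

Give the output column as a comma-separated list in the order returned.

-59, -21, 3, -32, 30, 41, 65, -44, -96, -43

ticket_id=2: age_days < 55 AND severity = 'high' → -59
ticket_id=3: age_days < 59 OR severity IN ('medium', 'low', 'critical') → -21
ticket_id=4: age_days < 25 AND reopens >= 0 → 3
ticket_id=5: age_days < 35 OR team IN ('net', 'infra') → -32
ticket_id=6: age_days < 25 AND reopens >= 0 → 30
ticket_id=7: age_days < 25 AND reopens >= 0 → 41
ticket_id=8: age_days < 25 AND reopens >= 0 → 65
ticket_id=9: age_days < 35 OR team IN ('net', 'infra') → -44
ticket_id=10: age_days < 35 OR team IN ('net', 'infra') → -96
ticket_id=11: age_days < 35 OR team IN ('net', 'infra') → -43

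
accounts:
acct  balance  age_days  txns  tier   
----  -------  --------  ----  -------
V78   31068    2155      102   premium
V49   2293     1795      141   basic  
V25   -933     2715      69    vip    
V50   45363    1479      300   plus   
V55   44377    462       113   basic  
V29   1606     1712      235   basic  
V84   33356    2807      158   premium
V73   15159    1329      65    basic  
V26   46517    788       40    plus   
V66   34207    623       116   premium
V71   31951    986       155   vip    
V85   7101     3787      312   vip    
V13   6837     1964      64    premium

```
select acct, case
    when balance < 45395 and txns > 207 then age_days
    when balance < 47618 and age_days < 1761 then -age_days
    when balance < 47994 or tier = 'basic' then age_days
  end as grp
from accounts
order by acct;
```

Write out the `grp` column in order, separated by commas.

1964, 2715, -788, 1712, 1795, 1479, -462, -623, -986, -1329, 2155, 2807, 3787

acct=V13: balance < 47994 or tier = 'basic' → 1964
acct=V25: balance < 47994 or tier = 'basic' → 2715
acct=V26: balance < 47618 and age_days < 1761 → -788
acct=V29: balance < 45395 and txns > 207 → 1712
acct=V49: balance < 47994 or tier = 'basic' → 1795
acct=V50: balance < 45395 and txns > 207 → 1479
acct=V55: balance < 47618 and age_days < 1761 → -462
acct=V66: balance < 47618 and age_days < 1761 → -623
acct=V71: balance < 47618 and age_days < 1761 → -986
acct=V73: balance < 47618 and age_days < 1761 → -1329
acct=V78: balance < 47994 or tier = 'basic' → 2155
acct=V84: balance < 47994 or tier = 'basic' → 2807
acct=V85: balance < 45395 and txns > 207 → 3787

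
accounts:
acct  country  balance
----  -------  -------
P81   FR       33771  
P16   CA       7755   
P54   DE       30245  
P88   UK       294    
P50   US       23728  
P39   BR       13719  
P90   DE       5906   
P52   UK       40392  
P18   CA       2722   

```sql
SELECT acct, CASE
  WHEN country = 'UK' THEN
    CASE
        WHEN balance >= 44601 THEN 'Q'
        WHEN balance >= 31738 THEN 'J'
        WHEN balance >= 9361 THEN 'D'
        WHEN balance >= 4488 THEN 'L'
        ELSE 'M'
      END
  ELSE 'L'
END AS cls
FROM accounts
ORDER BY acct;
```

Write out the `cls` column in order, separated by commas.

L, L, L, L, J, L, L, M, L

acct=P16: country='CA' → outer ELSE → L
acct=P18: country='CA' → outer ELSE → L
acct=P39: country='BR' → outer ELSE → L
acct=P50: country='US' → outer ELSE → L
acct=P52: country='UK' → inner[balance >= 31738] → J
acct=P54: country='DE' → outer ELSE → L
acct=P81: country='FR' → outer ELSE → L
acct=P88: country='UK' → inner[ELSE] → M
acct=P90: country='DE' → outer ELSE → L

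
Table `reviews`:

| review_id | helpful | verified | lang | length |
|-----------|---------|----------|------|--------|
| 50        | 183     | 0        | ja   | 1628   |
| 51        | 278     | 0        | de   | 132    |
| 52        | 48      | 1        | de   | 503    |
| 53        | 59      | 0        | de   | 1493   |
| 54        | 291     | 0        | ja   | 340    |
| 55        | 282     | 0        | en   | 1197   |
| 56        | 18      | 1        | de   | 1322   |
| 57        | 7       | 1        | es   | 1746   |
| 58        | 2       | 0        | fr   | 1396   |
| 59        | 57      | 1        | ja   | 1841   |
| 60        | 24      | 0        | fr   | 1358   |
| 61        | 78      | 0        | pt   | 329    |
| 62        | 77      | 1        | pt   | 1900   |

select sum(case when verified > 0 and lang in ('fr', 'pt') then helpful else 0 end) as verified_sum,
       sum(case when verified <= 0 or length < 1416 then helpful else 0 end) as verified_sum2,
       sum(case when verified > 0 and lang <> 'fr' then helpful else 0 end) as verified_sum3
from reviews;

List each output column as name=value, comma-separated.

verified_sum=77, verified_sum2=1263, verified_sum3=207

[verified_sum: verified > 0 and lang in ('fr', 'pt')]
review_id=50: ✗
review_id=51: ✗
review_id=52: ✗
review_id=53: ✗
review_id=54: ✗
review_id=55: ✗
review_id=56: ✗
review_id=57: ✗
review_id=58: ✗
review_id=59: ✗
review_id=60: ✗
review_id=61: ✗
review_id=62: ✓ → 77
verified_sum = 77
—
[verified_sum2: verified <= 0 or length < 1416]
review_id=50: ✓ → 183
review_id=51: ✓ → 278
review_id=52: ✓ → 48
review_id=53: ✓ → 59
review_id=54: ✓ → 291
review_id=55: ✓ → 282
review_id=56: ✓ → 18
review_id=57: ✗
review_id=58: ✓ → 2
review_id=59: ✗
review_id=60: ✓ → 24
review_id=61: ✓ → 78
review_id=62: ✗
verified_sum2 = 183 + 278 + 48 + 59 + 291 + 282 + 18 + 2 + 24 + 78 = 1263
—
[verified_sum3: verified > 0 and lang <> 'fr']
review_id=50: ✗
review_id=51: ✗
review_id=52: ✓ → 48
review_id=53: ✗
review_id=54: ✗
review_id=55: ✗
review_id=56: ✓ → 18
review_id=57: ✓ → 7
review_id=58: ✗
review_id=59: ✓ → 57
review_id=60: ✗
review_id=61: ✗
review_id=62: ✓ → 77
verified_sum3 = 48 + 18 + 7 + 57 + 77 = 207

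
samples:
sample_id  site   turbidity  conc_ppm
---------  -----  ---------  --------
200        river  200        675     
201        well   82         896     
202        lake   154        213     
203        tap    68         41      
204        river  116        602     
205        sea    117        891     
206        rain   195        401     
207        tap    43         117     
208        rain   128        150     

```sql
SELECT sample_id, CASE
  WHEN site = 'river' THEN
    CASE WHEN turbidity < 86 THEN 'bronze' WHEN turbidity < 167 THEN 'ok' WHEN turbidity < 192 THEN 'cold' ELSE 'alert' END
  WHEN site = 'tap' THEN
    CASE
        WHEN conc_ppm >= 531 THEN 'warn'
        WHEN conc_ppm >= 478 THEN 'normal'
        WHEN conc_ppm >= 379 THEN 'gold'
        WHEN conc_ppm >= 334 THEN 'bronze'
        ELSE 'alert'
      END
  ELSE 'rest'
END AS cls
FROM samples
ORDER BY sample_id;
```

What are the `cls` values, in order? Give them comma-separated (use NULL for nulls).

sample_id=200: site='river' → inner[ELSE] → alert
sample_id=201: site='well' → outer ELSE → rest
sample_id=202: site='lake' → outer ELSE → rest
sample_id=203: site='tap' → inner[ELSE] → alert
sample_id=204: site='river' → inner[turbidity < 167] → ok
sample_id=205: site='sea' → outer ELSE → rest
sample_id=206: site='rain' → outer ELSE → rest
sample_id=207: site='tap' → inner[ELSE] → alert
sample_id=208: site='rain' → outer ELSE → rest

alert, rest, rest, alert, ok, rest, rest, alert, rest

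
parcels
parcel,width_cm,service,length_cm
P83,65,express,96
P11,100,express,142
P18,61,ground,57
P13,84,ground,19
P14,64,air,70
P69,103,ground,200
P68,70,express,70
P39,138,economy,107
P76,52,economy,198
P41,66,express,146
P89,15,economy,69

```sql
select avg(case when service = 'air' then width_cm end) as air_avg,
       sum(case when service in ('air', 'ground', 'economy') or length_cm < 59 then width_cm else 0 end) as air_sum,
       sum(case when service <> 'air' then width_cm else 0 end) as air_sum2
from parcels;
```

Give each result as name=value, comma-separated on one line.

[air_avg: service = 'air']
parcel=P83: ✗
parcel=P11: ✗
parcel=P18: ✗
parcel=P13: ✗
parcel=P14: ✓ → 64
parcel=P69: ✗
parcel=P68: ✗
parcel=P39: ✗
parcel=P76: ✗
parcel=P41: ✗
parcel=P89: ✗
air_avg = 64
—
[air_sum: service in ('air', 'ground', 'economy') or length_cm < 59]
parcel=P83: ✗
parcel=P11: ✗
parcel=P18: ✓ → 61
parcel=P13: ✓ → 84
parcel=P14: ✓ → 64
parcel=P69: ✓ → 103
parcel=P68: ✗
parcel=P39: ✓ → 138
parcel=P76: ✓ → 52
parcel=P41: ✗
parcel=P89: ✓ → 15
air_sum = 61 + 84 + 64 + 103 + 138 + 52 + 15 = 517
—
[air_sum2: service <> 'air']
parcel=P83: ✓ → 65
parcel=P11: ✓ → 100
parcel=P18: ✓ → 61
parcel=P13: ✓ → 84
parcel=P14: ✗
parcel=P69: ✓ → 103
parcel=P68: ✓ → 70
parcel=P39: ✓ → 138
parcel=P76: ✓ → 52
parcel=P41: ✓ → 66
parcel=P89: ✓ → 15
air_sum2 = 65 + 100 + 61 + 84 + 103 + 70 + 138 + 52 + 66 + 15 = 754

air_avg=64, air_sum=517, air_sum2=754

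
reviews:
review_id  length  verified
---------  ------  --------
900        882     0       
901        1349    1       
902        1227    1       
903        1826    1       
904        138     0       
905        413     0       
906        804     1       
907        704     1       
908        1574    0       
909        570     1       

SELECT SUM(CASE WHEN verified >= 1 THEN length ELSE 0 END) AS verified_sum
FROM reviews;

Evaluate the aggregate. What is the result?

6480

review_id=900: ✗
review_id=901: ✓ → 1349
review_id=902: ✓ → 1227
review_id=903: ✓ → 1826
review_id=904: ✗
review_id=905: ✗
review_id=906: ✓ → 804
review_id=907: ✓ → 704
review_id=908: ✗
review_id=909: ✓ → 570
verified_sum = 1349 + 1227 + 1826 + 804 + 704 + 570 = 6480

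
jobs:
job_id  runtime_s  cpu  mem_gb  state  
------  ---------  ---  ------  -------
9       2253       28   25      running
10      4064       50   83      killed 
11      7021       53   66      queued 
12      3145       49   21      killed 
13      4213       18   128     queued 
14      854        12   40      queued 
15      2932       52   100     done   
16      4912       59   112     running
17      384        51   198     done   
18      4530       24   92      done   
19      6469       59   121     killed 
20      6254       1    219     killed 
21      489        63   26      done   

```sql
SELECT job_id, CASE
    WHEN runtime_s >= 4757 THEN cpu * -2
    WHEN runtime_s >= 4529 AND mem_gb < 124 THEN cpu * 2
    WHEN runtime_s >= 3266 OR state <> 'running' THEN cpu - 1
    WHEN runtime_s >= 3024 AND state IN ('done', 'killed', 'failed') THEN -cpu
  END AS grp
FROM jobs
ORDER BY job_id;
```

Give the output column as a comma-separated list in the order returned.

NULL, 49, -106, 48, 17, 11, 51, -118, 50, 48, -118, -2, 62

job_id=9: (no match → NULL) → NULL
job_id=10: runtime_s >= 3266 OR state <> 'running' → 49
job_id=11: runtime_s >= 4757 → -106
job_id=12: runtime_s >= 3266 OR state <> 'running' → 48
job_id=13: runtime_s >= 3266 OR state <> 'running' → 17
job_id=14: runtime_s >= 3266 OR state <> 'running' → 11
job_id=15: runtime_s >= 3266 OR state <> 'running' → 51
job_id=16: runtime_s >= 4757 → -118
job_id=17: runtime_s >= 3266 OR state <> 'running' → 50
job_id=18: runtime_s >= 4529 AND mem_gb < 124 → 48
job_id=19: runtime_s >= 4757 → -118
job_id=20: runtime_s >= 4757 → -2
job_id=21: runtime_s >= 3266 OR state <> 'running' → 62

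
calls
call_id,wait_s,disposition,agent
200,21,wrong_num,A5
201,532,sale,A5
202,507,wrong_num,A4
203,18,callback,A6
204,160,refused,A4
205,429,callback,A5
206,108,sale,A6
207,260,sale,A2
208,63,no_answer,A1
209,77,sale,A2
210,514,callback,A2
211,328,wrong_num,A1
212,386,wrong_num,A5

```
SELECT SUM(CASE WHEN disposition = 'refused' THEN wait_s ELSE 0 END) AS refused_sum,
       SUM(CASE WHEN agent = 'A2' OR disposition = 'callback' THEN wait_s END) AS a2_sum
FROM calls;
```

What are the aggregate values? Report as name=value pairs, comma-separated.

[refused_sum: disposition = 'refused']
call_id=200: ✗
call_id=201: ✗
call_id=202: ✗
call_id=203: ✗
call_id=204: ✓ → 160
call_id=205: ✗
call_id=206: ✗
call_id=207: ✗
call_id=208: ✗
call_id=209: ✗
call_id=210: ✗
call_id=211: ✗
call_id=212: ✗
refused_sum = 160
—
[a2_sum: agent = 'A2' OR disposition = 'callback']
call_id=200: ✗
call_id=201: ✗
call_id=202: ✗
call_id=203: ✓ → 18
call_id=204: ✗
call_id=205: ✓ → 429
call_id=206: ✗
call_id=207: ✓ → 260
call_id=208: ✗
call_id=209: ✓ → 77
call_id=210: ✓ → 514
call_id=211: ✗
call_id=212: ✗
a2_sum = 18 + 429 + 260 + 77 + 514 = 1298

refused_sum=160, a2_sum=1298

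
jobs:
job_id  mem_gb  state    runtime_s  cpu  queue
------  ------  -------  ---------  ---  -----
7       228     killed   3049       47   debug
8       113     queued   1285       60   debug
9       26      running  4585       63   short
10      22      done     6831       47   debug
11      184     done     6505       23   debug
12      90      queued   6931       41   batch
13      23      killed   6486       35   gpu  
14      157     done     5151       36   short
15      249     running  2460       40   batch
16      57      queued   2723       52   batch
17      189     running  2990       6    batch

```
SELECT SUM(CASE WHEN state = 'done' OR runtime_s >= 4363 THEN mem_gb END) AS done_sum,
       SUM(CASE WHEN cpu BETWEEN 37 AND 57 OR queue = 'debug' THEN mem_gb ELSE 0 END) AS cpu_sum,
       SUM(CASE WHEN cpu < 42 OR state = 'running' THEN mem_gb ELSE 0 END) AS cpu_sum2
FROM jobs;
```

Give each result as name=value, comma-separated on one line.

done_sum=502, cpu_sum=943, cpu_sum2=918

[done_sum: state = 'done' OR runtime_s >= 4363]
job_id=7: ✗
job_id=8: ✗
job_id=9: ✓ → 26
job_id=10: ✓ → 22
job_id=11: ✓ → 184
job_id=12: ✓ → 90
job_id=13: ✓ → 23
job_id=14: ✓ → 157
job_id=15: ✗
job_id=16: ✗
job_id=17: ✗
done_sum = 26 + 22 + 184 + 90 + 23 + 157 = 502
—
[cpu_sum: cpu BETWEEN 37 AND 57 OR queue = 'debug']
job_id=7: ✓ → 228
job_id=8: ✓ → 113
job_id=9: ✗
job_id=10: ✓ → 22
job_id=11: ✓ → 184
job_id=12: ✓ → 90
job_id=13: ✗
job_id=14: ✗
job_id=15: ✓ → 249
job_id=16: ✓ → 57
job_id=17: ✗
cpu_sum = 228 + 113 + 22 + 184 + 90 + 249 + 57 = 943
—
[cpu_sum2: cpu < 42 OR state = 'running']
job_id=7: ✗
job_id=8: ✗
job_id=9: ✓ → 26
job_id=10: ✗
job_id=11: ✓ → 184
job_id=12: ✓ → 90
job_id=13: ✓ → 23
job_id=14: ✓ → 157
job_id=15: ✓ → 249
job_id=16: ✗
job_id=17: ✓ → 189
cpu_sum2 = 26 + 184 + 90 + 23 + 157 + 249 + 189 = 918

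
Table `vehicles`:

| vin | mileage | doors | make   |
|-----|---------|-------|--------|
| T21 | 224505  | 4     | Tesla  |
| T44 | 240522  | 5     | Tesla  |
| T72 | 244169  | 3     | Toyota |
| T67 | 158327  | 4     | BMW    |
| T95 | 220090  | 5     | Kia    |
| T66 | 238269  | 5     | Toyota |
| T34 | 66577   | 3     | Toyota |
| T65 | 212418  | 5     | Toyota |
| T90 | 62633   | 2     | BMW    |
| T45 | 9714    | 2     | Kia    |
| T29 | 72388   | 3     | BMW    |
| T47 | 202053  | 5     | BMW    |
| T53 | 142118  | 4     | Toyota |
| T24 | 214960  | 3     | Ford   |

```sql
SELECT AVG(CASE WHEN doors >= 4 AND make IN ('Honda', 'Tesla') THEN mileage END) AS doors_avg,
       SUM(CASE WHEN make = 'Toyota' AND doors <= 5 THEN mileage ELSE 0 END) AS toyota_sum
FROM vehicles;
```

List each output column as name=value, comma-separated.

[doors_avg: doors >= 4 AND make IN ('Honda', 'Tesla')]
vin=T21: ✓ → 224505
vin=T44: ✓ → 240522
vin=T72: ✗
vin=T67: ✗
vin=T95: ✗
vin=T66: ✗
vin=T34: ✗
vin=T65: ✗
vin=T90: ✗
vin=T45: ✗
vin=T29: ✗
vin=T47: ✗
vin=T53: ✗
vin=T24: ✗
doors_avg = (224505 + 240522) / 2 = 232513.5
—
[toyota_sum: make = 'Toyota' AND doors <= 5]
vin=T21: ✗
vin=T44: ✗
vin=T72: ✓ → 244169
vin=T67: ✗
vin=T95: ✗
vin=T66: ✓ → 238269
vin=T34: ✓ → 66577
vin=T65: ✓ → 212418
vin=T90: ✗
vin=T45: ✗
vin=T29: ✗
vin=T47: ✗
vin=T53: ✓ → 142118
vin=T24: ✗
toyota_sum = 244169 + 238269 + 66577 + 212418 + 142118 = 903551

doors_avg=232513.5, toyota_sum=903551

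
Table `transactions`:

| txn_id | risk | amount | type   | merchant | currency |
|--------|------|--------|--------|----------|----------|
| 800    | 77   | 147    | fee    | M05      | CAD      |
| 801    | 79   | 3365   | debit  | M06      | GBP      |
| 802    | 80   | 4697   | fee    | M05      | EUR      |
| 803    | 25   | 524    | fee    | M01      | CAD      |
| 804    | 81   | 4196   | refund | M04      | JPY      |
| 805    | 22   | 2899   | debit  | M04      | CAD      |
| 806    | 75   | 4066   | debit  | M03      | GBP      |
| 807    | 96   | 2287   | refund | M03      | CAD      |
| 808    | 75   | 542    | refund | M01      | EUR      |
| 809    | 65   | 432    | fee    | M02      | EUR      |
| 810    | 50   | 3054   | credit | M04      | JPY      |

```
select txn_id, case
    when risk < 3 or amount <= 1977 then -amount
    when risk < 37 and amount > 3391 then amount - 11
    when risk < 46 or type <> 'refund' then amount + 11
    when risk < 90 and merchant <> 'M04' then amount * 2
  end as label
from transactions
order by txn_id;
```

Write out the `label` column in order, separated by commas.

txn_id=800: risk < 3 or amount <= 1977 → -147
txn_id=801: risk < 46 or type <> 'refund' → 3376
txn_id=802: risk < 46 or type <> 'refund' → 4708
txn_id=803: risk < 3 or amount <= 1977 → -524
txn_id=804: (no match → NULL) → NULL
txn_id=805: risk < 46 or type <> 'refund' → 2910
txn_id=806: risk < 46 or type <> 'refund' → 4077
txn_id=807: (no match → NULL) → NULL
txn_id=808: risk < 3 or amount <= 1977 → -542
txn_id=809: risk < 3 or amount <= 1977 → -432
txn_id=810: risk < 46 or type <> 'refund' → 3065

-147, 3376, 4708, -524, NULL, 2910, 4077, NULL, -542, -432, 3065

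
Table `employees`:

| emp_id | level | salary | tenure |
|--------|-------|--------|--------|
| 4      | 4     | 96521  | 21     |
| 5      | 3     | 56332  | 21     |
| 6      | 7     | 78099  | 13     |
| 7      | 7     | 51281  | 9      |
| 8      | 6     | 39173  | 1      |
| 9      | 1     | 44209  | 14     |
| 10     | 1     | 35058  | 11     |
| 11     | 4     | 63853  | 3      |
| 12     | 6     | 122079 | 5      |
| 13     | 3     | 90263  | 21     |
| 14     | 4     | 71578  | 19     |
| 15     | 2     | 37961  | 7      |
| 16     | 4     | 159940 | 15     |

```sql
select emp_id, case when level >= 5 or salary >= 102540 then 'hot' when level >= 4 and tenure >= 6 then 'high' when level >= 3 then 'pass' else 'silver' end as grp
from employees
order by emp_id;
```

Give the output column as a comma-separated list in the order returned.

emp_id=4: level >= 4 and tenure >= 6 → high
emp_id=5: level >= 3 → pass
emp_id=6: level >= 5 or salary >= 102540 → hot
emp_id=7: level >= 5 or salary >= 102540 → hot
emp_id=8: level >= 5 or salary >= 102540 → hot
emp_id=9: ELSE → silver
emp_id=10: ELSE → silver
emp_id=11: level >= 3 → pass
emp_id=12: level >= 5 or salary >= 102540 → hot
emp_id=13: level >= 3 → pass
emp_id=14: level >= 4 and tenure >= 6 → high
emp_id=15: ELSE → silver
emp_id=16: level >= 5 or salary >= 102540 → hot

high, pass, hot, hot, hot, silver, silver, pass, hot, pass, high, silver, hot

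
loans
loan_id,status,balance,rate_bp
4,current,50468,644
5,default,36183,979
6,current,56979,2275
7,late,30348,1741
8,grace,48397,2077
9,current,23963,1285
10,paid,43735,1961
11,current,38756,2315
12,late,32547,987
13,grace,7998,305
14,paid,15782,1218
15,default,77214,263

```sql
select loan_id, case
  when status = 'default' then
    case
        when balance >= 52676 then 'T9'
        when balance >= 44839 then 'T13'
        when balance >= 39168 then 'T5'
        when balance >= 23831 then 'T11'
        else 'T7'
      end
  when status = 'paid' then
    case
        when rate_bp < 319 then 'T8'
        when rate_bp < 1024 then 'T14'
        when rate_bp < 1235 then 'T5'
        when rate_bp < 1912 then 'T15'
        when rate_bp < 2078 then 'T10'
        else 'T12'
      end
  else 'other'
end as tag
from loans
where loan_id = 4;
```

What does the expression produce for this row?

loan_id = 4: status=current, balance=50468, rate_bp=644.
status='current' → outer ELSE → other

other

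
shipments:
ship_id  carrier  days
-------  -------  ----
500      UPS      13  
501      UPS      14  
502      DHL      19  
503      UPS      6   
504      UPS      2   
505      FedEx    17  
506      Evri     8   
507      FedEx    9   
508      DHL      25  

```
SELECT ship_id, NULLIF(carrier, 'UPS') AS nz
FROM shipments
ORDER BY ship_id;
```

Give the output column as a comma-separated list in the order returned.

ship_id=500: carrier=UPS vs UPS: equal → NULL
ship_id=501: carrier=UPS vs UPS: equal → NULL
ship_id=502: carrier=DHL vs UPS: differ → DHL
ship_id=503: carrier=UPS vs UPS: equal → NULL
ship_id=504: carrier=UPS vs UPS: equal → NULL
ship_id=505: carrier=FedEx vs UPS: differ → FedEx
ship_id=506: carrier=Evri vs UPS: differ → Evri
ship_id=507: carrier=FedEx vs UPS: differ → FedEx
ship_id=508: carrier=DHL vs UPS: differ → DHL

NULL, NULL, DHL, NULL, NULL, FedEx, Evri, FedEx, DHL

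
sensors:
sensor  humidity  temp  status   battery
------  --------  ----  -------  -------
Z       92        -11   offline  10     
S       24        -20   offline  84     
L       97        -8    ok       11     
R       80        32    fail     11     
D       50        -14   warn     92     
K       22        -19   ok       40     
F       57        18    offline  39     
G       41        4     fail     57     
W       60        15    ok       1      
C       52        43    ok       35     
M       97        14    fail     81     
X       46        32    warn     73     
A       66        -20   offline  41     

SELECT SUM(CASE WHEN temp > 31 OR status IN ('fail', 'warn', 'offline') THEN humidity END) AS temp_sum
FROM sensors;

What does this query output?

605

sensor=Z: ✓ → 92
sensor=S: ✓ → 24
sensor=L: ✗
sensor=R: ✓ → 80
sensor=D: ✓ → 50
sensor=K: ✗
sensor=F: ✓ → 57
sensor=G: ✓ → 41
sensor=W: ✗
sensor=C: ✓ → 52
sensor=M: ✓ → 97
sensor=X: ✓ → 46
sensor=A: ✓ → 66
temp_sum = 92 + 24 + 80 + 50 + 57 + 41 + 52 + 97 + 46 + 66 = 605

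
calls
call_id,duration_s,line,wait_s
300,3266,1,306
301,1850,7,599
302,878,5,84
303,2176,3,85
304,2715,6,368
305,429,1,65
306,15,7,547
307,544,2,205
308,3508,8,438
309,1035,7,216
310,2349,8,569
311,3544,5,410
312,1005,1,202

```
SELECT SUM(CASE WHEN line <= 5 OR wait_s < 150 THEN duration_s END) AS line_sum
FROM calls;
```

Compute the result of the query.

11842

call_id=300: ✓ → 3266
call_id=301: ✗
call_id=302: ✓ → 878
call_id=303: ✓ → 2176
call_id=304: ✗
call_id=305: ✓ → 429
call_id=306: ✗
call_id=307: ✓ → 544
call_id=308: ✗
call_id=309: ✗
call_id=310: ✗
call_id=311: ✓ → 3544
call_id=312: ✓ → 1005
line_sum = 3266 + 878 + 2176 + 429 + 544 + 3544 + 1005 = 11842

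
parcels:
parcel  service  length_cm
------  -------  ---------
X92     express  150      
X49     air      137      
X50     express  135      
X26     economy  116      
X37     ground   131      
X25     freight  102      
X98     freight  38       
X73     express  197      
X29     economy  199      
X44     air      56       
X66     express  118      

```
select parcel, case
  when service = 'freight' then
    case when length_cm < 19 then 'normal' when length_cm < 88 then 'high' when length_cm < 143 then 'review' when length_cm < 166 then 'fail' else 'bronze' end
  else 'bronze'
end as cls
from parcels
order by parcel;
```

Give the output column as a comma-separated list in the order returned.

review, bronze, bronze, bronze, bronze, bronze, bronze, bronze, bronze, bronze, high

parcel=X25: service='freight' → inner[length_cm < 143] → review
parcel=X26: service='economy' → outer ELSE → bronze
parcel=X29: service='economy' → outer ELSE → bronze
parcel=X37: service='ground' → outer ELSE → bronze
parcel=X44: service='air' → outer ELSE → bronze
parcel=X49: service='air' → outer ELSE → bronze
parcel=X50: service='express' → outer ELSE → bronze
parcel=X66: service='express' → outer ELSE → bronze
parcel=X73: service='express' → outer ELSE → bronze
parcel=X92: service='express' → outer ELSE → bronze
parcel=X98: service='freight' → inner[length_cm < 88] → high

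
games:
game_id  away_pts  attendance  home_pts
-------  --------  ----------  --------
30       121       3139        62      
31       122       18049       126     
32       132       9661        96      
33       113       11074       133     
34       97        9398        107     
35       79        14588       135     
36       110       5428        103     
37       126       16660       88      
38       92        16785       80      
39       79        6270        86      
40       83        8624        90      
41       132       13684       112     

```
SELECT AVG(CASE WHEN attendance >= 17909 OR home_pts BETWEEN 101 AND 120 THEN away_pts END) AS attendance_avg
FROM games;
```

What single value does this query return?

115.25

game_id=30: ✗
game_id=31: ✓ → 122
game_id=32: ✗
game_id=33: ✗
game_id=34: ✓ → 97
game_id=35: ✗
game_id=36: ✓ → 110
game_id=37: ✗
game_id=38: ✗
game_id=39: ✗
game_id=40: ✗
game_id=41: ✓ → 132
attendance_avg = (122 + 97 + 110 + 132) / 4 = 115.25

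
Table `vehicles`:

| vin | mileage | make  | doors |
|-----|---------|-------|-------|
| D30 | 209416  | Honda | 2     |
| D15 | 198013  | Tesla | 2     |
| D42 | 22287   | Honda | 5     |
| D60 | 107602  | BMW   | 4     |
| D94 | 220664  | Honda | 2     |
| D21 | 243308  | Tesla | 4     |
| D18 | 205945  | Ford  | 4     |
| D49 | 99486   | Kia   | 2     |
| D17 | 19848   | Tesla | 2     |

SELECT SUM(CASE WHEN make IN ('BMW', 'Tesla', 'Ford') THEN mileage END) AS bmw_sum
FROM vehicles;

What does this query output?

vin=D30: ✗
vin=D15: ✓ → 198013
vin=D42: ✗
vin=D60: ✓ → 107602
vin=D94: ✗
vin=D21: ✓ → 243308
vin=D18: ✓ → 205945
vin=D49: ✗
vin=D17: ✓ → 19848
bmw_sum = 198013 + 107602 + 243308 + 205945 + 19848 = 774716

774716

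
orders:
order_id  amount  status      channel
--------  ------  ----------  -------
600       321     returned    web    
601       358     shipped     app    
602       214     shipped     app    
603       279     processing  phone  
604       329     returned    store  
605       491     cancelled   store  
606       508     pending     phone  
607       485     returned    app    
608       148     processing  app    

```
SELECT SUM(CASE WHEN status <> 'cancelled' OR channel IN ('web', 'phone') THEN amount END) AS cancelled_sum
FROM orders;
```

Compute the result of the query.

order_id=600: ✓ → 321
order_id=601: ✓ → 358
order_id=602: ✓ → 214
order_id=603: ✓ → 279
order_id=604: ✓ → 329
order_id=605: ✗
order_id=606: ✓ → 508
order_id=607: ✓ → 485
order_id=608: ✓ → 148
cancelled_sum = 321 + 358 + 214 + 279 + 329 + 508 + 485 + 148 = 2642

2642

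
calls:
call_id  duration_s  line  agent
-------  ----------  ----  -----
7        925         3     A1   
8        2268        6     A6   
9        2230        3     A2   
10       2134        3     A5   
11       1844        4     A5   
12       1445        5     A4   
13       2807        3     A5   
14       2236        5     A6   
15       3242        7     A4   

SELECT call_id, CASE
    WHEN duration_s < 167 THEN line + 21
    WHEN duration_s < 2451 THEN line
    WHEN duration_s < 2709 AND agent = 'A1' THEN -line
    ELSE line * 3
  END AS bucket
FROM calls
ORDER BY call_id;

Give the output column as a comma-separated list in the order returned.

3, 6, 3, 3, 4, 5, 9, 5, 21

call_id=7: duration_s < 2451 → 3
call_id=8: duration_s < 2451 → 6
call_id=9: duration_s < 2451 → 3
call_id=10: duration_s < 2451 → 3
call_id=11: duration_s < 2451 → 4
call_id=12: duration_s < 2451 → 5
call_id=13: ELSE → 9
call_id=14: duration_s < 2451 → 5
call_id=15: ELSE → 21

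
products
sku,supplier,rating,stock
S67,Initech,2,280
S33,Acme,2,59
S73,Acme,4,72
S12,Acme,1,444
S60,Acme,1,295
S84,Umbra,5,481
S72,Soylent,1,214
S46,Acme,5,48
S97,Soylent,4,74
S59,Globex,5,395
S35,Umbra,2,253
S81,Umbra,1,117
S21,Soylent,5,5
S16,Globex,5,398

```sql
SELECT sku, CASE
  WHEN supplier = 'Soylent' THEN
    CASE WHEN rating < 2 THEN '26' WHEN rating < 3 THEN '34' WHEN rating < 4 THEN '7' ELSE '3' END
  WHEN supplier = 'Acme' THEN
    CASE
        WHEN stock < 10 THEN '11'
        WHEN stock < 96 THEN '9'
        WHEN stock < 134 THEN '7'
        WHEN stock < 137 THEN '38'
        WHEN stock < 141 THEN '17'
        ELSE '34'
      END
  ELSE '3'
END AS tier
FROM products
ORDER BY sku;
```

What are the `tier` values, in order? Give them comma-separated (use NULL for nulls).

34, 3, 3, 9, 3, 9, 3, 34, 3, 26, 9, 3, 3, 3

sku=S12: supplier='Acme' → inner[ELSE] → 34
sku=S16: supplier='Globex' → outer ELSE → 3
sku=S21: supplier='Soylent' → inner[ELSE] → 3
sku=S33: supplier='Acme' → inner[stock < 96] → 9
sku=S35: supplier='Umbra' → outer ELSE → 3
sku=S46: supplier='Acme' → inner[stock < 96] → 9
sku=S59: supplier='Globex' → outer ELSE → 3
sku=S60: supplier='Acme' → inner[ELSE] → 34
sku=S67: supplier='Initech' → outer ELSE → 3
sku=S72: supplier='Soylent' → inner[rating < 2] → 26
sku=S73: supplier='Acme' → inner[stock < 96] → 9
sku=S81: supplier='Umbra' → outer ELSE → 3
sku=S84: supplier='Umbra' → outer ELSE → 3
sku=S97: supplier='Soylent' → inner[ELSE] → 3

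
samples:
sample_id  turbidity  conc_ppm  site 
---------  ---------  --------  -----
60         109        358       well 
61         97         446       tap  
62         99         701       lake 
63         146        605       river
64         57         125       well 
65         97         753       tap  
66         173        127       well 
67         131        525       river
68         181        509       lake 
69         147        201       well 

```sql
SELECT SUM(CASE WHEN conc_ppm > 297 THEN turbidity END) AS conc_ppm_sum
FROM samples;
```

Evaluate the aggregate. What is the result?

sample_id=60: ✓ → 109
sample_id=61: ✓ → 97
sample_id=62: ✓ → 99
sample_id=63: ✓ → 146
sample_id=64: ✗
sample_id=65: ✓ → 97
sample_id=66: ✗
sample_id=67: ✓ → 131
sample_id=68: ✓ → 181
sample_id=69: ✗
conc_ppm_sum = 109 + 97 + 99 + 146 + 97 + 131 + 181 = 860

860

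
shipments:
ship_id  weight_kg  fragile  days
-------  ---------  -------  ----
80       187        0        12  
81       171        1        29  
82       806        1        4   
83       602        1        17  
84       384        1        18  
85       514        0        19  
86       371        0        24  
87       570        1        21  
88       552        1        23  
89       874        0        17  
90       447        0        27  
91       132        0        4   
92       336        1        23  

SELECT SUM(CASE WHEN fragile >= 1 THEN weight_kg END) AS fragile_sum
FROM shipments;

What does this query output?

3421

ship_id=80: ✗
ship_id=81: ✓ → 171
ship_id=82: ✓ → 806
ship_id=83: ✓ → 602
ship_id=84: ✓ → 384
ship_id=85: ✗
ship_id=86: ✗
ship_id=87: ✓ → 570
ship_id=88: ✓ → 552
ship_id=89: ✗
ship_id=90: ✗
ship_id=91: ✗
ship_id=92: ✓ → 336
fragile_sum = 171 + 806 + 602 + 384 + 570 + 552 + 336 = 3421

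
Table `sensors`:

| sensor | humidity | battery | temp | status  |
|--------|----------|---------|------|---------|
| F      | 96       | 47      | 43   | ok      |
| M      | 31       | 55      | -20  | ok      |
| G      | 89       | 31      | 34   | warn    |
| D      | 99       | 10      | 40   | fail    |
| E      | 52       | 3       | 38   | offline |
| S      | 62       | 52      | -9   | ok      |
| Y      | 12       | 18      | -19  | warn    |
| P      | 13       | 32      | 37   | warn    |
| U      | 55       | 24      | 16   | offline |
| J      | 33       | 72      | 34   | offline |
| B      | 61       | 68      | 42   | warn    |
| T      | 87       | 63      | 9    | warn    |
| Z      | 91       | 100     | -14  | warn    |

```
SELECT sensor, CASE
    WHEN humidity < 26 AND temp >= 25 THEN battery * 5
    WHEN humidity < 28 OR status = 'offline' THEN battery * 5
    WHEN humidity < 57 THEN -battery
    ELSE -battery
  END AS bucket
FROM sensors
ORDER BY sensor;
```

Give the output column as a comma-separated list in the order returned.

-68, -10, 15, -47, -31, 360, -55, 160, -52, -63, 120, 90, -100

sensor=B: ELSE → -68
sensor=D: ELSE → -10
sensor=E: humidity < 28 OR status = 'offline' → 15
sensor=F: ELSE → -47
sensor=G: ELSE → -31
sensor=J: humidity < 28 OR status = 'offline' → 360
sensor=M: humidity < 57 → -55
sensor=P: humidity < 26 AND temp >= 25 → 160
sensor=S: ELSE → -52
sensor=T: ELSE → -63
sensor=U: humidity < 28 OR status = 'offline' → 120
sensor=Y: humidity < 28 OR status = 'offline' → 90
sensor=Z: ELSE → -100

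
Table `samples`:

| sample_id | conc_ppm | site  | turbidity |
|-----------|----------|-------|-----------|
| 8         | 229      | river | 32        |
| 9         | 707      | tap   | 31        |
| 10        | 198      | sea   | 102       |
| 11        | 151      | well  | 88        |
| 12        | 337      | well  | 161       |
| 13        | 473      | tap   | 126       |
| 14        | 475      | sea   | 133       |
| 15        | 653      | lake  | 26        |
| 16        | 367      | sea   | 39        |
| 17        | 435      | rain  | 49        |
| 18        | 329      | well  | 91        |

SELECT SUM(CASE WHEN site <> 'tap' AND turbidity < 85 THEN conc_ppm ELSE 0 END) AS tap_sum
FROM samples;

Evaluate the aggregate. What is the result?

sample_id=8: ✓ → 229
sample_id=9: ✗
sample_id=10: ✗
sample_id=11: ✗
sample_id=12: ✗
sample_id=13: ✗
sample_id=14: ✗
sample_id=15: ✓ → 653
sample_id=16: ✓ → 367
sample_id=17: ✓ → 435
sample_id=18: ✗
tap_sum = 229 + 653 + 367 + 435 = 1684

1684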